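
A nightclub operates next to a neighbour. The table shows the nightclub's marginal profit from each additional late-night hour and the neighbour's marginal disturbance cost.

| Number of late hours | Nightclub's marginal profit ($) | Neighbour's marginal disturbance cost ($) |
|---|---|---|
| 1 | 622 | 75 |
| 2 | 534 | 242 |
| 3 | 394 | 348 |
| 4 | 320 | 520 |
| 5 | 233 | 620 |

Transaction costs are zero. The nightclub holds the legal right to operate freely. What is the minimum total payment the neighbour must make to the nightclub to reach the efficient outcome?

Left alone the nightclub would choose level 5 (marginal profit stays positive).
Efficient level: k* = 3 (marginal profit ≥ marginal disturbance cost through 3).
The neighbour must at least cover the nightclub's forgone profit from cutting 5→3: 320 + 233 = 553.

$553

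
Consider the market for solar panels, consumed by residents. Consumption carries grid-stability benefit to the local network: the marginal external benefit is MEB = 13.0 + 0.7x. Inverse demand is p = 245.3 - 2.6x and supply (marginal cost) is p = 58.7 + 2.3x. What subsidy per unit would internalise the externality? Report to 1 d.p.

Social marginal benefit = demand + MEB = 258.3 - 1.9x.
Set SMB = MC: 258.3 - 1.9x = 58.7 + 2.3x → x* = 47.5238.
The Pigouvian subsidy equals MEB at x*: 13.0 + 0.7×47.5238 = 46.2667.

subsidy = 46.3 per unit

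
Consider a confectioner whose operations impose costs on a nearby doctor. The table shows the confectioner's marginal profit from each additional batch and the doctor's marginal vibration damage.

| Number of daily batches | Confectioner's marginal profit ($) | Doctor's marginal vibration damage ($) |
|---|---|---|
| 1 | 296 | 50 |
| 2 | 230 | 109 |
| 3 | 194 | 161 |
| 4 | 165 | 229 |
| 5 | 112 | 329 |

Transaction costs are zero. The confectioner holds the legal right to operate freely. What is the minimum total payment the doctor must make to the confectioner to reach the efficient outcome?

Left alone the confectioner would choose level 5 (marginal profit stays positive).
Efficient level: k* = 3 (marginal profit ≥ marginal vibration damage through 3).
The doctor must at least cover the confectioner's forgone profit from cutting 5→3: 165 + 112 = 277.

$277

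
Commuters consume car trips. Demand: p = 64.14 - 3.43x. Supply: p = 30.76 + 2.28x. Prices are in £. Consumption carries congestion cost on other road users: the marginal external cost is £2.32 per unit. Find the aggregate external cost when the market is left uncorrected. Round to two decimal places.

Market equilibrium (private): 30.76 + 2.28x = 64.14 - 3.43x → x_m = 5.8459.
Total external cost = MEC × x_m = 2.32 × 5.8459 = 13.5625.

£13.56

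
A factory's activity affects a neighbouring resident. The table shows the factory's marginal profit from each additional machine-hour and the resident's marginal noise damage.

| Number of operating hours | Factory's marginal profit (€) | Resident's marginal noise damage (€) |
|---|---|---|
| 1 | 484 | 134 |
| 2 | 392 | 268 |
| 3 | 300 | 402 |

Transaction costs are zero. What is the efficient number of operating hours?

Bargaining reaches the level where marginal profit last exceeds marginal noise damage.
That holds through level 2 (392 ≥ 268) but not at 3 (300 < 402).

2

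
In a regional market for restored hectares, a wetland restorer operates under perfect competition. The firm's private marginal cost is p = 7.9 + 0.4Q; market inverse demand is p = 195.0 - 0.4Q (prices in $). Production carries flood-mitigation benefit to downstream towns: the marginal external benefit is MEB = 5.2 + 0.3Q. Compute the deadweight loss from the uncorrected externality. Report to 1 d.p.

Market equilibrium (private): 7.9 + 0.4Q = 195.0 - 0.4Q → Q_m = 233.8750.
Social marginal cost = private MC − MEB = 2.7 + 0.1Q.
Set SMC = demand: 2.7 + 0.1Q = 195.0 - 0.4Q → Q* = 384.6000.
The welfare-loss triangle has base |Q_m − Q*| and height MEB(Q_m) (the vertical gap between SMC and demand is zero at Q* and MEB at Q_m).
DWL = ½ × 150.7250 × 75.3625 = 5679.5064.

DWL = $5679.5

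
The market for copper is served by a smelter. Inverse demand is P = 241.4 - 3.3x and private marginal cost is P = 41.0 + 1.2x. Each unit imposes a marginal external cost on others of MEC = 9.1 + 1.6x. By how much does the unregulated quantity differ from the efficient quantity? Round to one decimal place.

Market equilibrium (private): 41.0 + 1.2x = 241.4 - 3.3x → x_m = 44.5333.
Social marginal cost = private MC + MEC = 50.1 + 2.8x.
Set SMC = demand: 50.1 + 2.8x = 241.4 - 3.3x → x* = 31.3607.
Gap = |44.5333 − 31.3607| = 13.1726.

13.2 units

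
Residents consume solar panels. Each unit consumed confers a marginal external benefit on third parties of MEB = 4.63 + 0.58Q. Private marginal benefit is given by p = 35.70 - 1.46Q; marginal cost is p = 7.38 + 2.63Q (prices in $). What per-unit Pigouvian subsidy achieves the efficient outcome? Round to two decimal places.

Social marginal benefit = demand + MEB = 40.33 - 0.88Q.
Set SMB = MC: 40.33 - 0.88Q = 7.38 + 2.63Q → Q* = 9.3875.
The Pigouvian subsidy equals MEB at Q*: 4.63 + 0.58×9.3875 = 10.0748.

subsidy = $10.07 per unit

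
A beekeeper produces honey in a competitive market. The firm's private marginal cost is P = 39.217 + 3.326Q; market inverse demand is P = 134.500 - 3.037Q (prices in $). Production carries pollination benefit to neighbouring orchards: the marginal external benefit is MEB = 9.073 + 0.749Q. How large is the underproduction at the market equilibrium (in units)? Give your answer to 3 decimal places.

Market equilibrium (private): 39.217 + 3.326Q = 134.500 - 3.037Q → Q_m = 14.9745.
Social marginal cost = private MC − MEB = 30.144 + 2.577Q.
Set SMC = demand: 30.144 + 2.577Q = 134.500 - 3.037Q → Q* = 18.5885.
Gap = |14.9745 − 18.5885| = 3.6140.

3.614 units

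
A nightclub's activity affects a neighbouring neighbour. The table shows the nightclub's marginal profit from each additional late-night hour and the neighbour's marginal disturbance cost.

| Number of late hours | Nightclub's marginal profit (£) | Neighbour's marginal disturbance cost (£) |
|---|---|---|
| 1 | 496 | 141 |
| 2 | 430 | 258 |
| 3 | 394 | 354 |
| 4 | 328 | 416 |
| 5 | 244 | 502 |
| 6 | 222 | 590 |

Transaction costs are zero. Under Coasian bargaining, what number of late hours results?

Bargaining reaches the level where marginal profit last exceeds marginal disturbance cost.
That holds through level 3 (394 ≥ 354) but not at 4 (328 < 416).

3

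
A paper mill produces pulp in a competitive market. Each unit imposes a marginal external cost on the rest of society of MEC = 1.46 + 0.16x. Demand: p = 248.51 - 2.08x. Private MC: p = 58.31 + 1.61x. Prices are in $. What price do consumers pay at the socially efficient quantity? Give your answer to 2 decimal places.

Social marginal cost = private MC + MEC = 59.77 + 1.77x.
Set SMC = demand: 59.77 + 1.77x = 248.51 - 2.08x → x* = 49.0234.
Consumer price on the demand curve at x*: 248.51 − 2.08×49.0234 = 146.5413.

P = $146.54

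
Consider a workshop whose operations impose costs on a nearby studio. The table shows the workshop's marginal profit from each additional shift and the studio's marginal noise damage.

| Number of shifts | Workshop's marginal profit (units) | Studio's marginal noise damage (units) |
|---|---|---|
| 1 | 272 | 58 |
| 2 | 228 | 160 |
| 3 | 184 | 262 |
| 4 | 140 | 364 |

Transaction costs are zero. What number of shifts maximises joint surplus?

2

Bargaining reaches the level where marginal profit last exceeds marginal noise damage.
That holds through level 2 (228 ≥ 160) but not at 3 (184 < 262).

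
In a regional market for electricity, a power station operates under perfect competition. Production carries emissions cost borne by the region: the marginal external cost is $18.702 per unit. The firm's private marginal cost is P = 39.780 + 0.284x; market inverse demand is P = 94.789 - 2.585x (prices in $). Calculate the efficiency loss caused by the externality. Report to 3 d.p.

DWL = $60.956

Market equilibrium (private): 39.780 + 0.284x = 94.789 - 2.585x → x_m = 19.1736.
Social marginal cost = private MC + MEC = 58.482 + 0.284x.
Set SMC = demand: 58.482 + 0.284x = 94.789 - 2.585x → x* = 12.6549.
Height of the DWL triangle at x_m is SMC(x_m) − demand(x_m) = MEC(x_m) = 18.7020.
DWL = ½ × 6.5187 × 18.7020 = 60.9564.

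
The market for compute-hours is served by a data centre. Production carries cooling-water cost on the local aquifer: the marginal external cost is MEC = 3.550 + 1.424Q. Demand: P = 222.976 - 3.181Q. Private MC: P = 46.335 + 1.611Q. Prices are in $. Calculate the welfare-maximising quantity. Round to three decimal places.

Social marginal cost = private MC + MEC = 49.885 + 3.035Q.
Set SMC = demand: 49.885 + 3.035Q = 222.976 - 3.181Q → Q* = 27.8460.

Q* = 27.846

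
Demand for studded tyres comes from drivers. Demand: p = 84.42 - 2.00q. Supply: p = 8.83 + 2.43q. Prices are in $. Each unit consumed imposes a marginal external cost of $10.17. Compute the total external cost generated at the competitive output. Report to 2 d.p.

Market equilibrium (private): 8.83 + 2.43q = 84.42 - 2.00q → q_m = 17.0632.
Total external cost = MEC × q_m = 10.17 × 17.0632 = 173.5327.

$173.53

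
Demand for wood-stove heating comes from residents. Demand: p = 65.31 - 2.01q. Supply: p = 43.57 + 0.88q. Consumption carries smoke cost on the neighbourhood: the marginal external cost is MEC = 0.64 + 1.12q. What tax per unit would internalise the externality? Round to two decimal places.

tax = 6.53 per unit

Social marginal benefit = demand − MEC = 64.67 - 3.13q.
Set SMB = MC: 64.67 - 3.13q = 43.57 + 0.88q → q* = 5.2618.
The Pigouvian tax equals MEC at q*: 0.64 + 1.12×5.2618 = 6.5332.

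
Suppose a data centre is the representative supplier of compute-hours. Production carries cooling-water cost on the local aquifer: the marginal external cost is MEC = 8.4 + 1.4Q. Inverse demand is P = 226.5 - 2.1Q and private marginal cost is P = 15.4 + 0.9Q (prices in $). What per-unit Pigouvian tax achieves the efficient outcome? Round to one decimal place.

Social marginal cost = private MC + MEC = 23.8 + 2.3Q.
Set SMC = demand: 23.8 + 2.3Q = 226.5 - 2.1Q → Q* = 46.0682.
The Pigouvian tax equals MEC at Q*: 8.4 + 1.4×46.0682 = 72.8955.

tax = $72.9 per unit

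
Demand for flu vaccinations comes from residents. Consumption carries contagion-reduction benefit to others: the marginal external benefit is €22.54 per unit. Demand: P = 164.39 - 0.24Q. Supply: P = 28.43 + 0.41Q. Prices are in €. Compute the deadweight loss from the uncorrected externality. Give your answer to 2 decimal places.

Market equilibrium (private): 28.43 + 0.41Q = 164.39 - 0.24Q → Q_m = 209.1692.
Social marginal benefit = demand + MEB = 186.93 - 0.24Q.
Set SMB = MC: 186.93 - 0.24Q = 28.43 + 0.41Q → Q* = 243.8462.
Between Q* and Q_m the wedge SMB − MC runs linearly from 0 to MEB(Q_m), so the loss is a triangle.
DWL = ½ × 34.6770 × 22.5400 = 390.8098.

DWL = €390.81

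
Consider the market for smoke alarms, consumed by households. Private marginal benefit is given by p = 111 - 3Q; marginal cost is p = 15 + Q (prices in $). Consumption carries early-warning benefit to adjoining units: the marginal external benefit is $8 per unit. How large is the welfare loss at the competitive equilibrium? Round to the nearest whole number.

DWL = $8

Market equilibrium (private): 15 + Q = 111 - 3Q → Q_m = 24.0000.
Social marginal benefit = demand + MEB = 119 - 3Q.
Set SMB = MC: 119 - 3Q = 15 + Q → Q* = 26.0000.
The welfare-loss triangle has base |Q_m − Q*| and height MEB(Q_m) (the vertical gap between SMB and MC is zero at Q* and MEB at Q_m).
DWL = ½ × 2.0000 × 8.0000 = 8.0000.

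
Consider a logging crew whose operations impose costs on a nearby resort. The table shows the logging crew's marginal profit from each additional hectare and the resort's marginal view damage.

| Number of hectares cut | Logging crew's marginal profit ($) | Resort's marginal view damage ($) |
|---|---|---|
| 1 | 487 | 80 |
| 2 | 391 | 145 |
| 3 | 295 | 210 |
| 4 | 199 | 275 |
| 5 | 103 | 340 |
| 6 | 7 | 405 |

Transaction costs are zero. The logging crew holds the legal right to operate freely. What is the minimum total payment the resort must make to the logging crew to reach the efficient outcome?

Left alone the logging crew would choose level 6 (marginal profit stays positive).
Efficient level: k* = 3 (marginal profit ≥ marginal view damage through 3).
The resort must at least cover the logging crew's forgone profit from cutting 6→3: 199 + 103 + 7 = 309.

$309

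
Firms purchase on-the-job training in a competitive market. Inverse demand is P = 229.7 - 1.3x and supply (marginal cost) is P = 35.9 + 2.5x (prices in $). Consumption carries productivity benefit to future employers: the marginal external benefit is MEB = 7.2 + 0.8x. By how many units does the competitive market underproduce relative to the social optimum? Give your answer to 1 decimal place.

Market equilibrium (private): 35.9 + 2.5x = 229.7 - 1.3x → x_m = 51.0000.
Social marginal benefit = demand + MEB = 236.9 - 0.5x.
Set SMB = MC: 236.9 - 0.5x = 35.9 + 2.5x → x* = 67.0000.
Gap = |51.0000 − 67.0000| = 16.0000.

16.0 units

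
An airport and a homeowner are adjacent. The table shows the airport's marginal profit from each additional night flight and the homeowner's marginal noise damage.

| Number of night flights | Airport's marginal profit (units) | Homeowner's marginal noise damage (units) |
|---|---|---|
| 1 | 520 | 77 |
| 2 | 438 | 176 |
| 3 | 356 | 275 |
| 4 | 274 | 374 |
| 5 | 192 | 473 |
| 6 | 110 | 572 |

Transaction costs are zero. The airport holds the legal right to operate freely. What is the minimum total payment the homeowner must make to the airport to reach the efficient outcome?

Left alone the airport would choose level 6 (marginal profit stays positive).
Efficient level: k* = 3 (marginal profit ≥ marginal noise damage through 3).
The homeowner must at least cover the airport's forgone profit from cutting 6→3: 274 + 192 + 110 = 576.

576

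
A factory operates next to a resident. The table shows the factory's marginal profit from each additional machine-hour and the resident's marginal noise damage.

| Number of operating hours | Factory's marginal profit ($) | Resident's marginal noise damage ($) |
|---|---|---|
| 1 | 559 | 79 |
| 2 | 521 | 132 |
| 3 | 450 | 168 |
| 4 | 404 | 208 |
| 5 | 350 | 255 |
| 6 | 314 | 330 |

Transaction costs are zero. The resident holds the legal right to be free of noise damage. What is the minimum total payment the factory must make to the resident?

$842

Efficient level: marginal profit ≥ marginal noise damage through level 5, so k* = 5.
With the resident holding the right, the factory must at least compensate total damage at k*: 79 + 132 + 168 + 208 + 255 = 842.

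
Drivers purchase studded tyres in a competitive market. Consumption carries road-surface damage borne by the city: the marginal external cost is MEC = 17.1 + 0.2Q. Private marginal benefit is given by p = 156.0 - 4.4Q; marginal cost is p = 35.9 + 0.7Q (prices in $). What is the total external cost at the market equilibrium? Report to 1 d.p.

Market equilibrium (private): 35.9 + 0.7Q = 156.0 - 4.4Q → Q_m = 23.5490.
Total external cost = ∫₀^{Q_m} (17.1 + 0.2Q) dQ = 17.1×23.5490 + ½×0.2×23.5490² = 458.1434.

$458.1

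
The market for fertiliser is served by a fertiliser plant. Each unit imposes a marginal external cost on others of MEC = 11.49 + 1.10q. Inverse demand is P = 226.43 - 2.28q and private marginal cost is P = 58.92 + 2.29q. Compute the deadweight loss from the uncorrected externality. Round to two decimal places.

Market equilibrium (private): 58.92 + 2.29q = 226.43 - 2.28q → q_m = 36.6543.
Social marginal cost = private MC + MEC = 70.41 + 3.39q.
Set SMC = demand: 70.41 + 3.39q = 226.43 - 2.28q → q* = 27.5168.
Height of the DWL triangle at q_m is SMC(q_m) − demand(q_m) = MEC(q_m) = 51.8097.
DWL = ½ × 9.1375 × 51.8097 = 236.7056.

DWL = 236.71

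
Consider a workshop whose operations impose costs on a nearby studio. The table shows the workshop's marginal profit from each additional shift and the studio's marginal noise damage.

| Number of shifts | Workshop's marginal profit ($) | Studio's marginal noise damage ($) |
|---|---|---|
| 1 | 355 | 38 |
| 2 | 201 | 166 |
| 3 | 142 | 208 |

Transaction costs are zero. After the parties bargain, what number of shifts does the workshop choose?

Bargaining reaches the level where marginal profit last exceeds marginal noise damage.
That holds through level 2 (201 ≥ 166) but not at 3 (142 < 208).

2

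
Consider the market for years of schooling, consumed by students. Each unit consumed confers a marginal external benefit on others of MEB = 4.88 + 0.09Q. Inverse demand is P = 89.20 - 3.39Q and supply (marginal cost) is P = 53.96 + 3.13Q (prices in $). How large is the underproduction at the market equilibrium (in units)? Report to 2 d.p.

Market equilibrium (private): 53.96 + 3.13Q = 89.20 - 3.39Q → Q_m = 5.4049.
Social marginal benefit = demand + MEB = 94.08 - 3.30Q.
Set SMB = MC: 94.08 - 3.30Q = 53.96 + 3.13Q → Q* = 6.2395.
Gap = |5.4049 − 6.2395| = 0.8346.

0.83 units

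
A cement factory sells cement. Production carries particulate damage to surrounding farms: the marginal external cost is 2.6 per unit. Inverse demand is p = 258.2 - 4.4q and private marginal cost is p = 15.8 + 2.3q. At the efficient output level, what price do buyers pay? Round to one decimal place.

Social marginal cost = private MC + MEC = 18.4 + 2.3q.
Set SMC = demand: 18.4 + 2.3q = 258.2 - 4.4q → q* = 35.7910.
Consumer price on the demand curve at q*: 258.2 − 4.4×35.7910 = 100.7196.

P = 100.7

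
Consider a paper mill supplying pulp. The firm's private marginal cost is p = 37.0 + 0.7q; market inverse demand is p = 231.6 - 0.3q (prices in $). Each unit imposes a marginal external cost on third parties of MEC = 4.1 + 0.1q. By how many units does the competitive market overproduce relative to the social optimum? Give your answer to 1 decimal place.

21.4 units

Market equilibrium (private): 37.0 + 0.7q = 231.6 - 0.3q → q_m = 194.6000.
Social marginal cost = private MC + MEC = 41.1 + 0.8q.
Set SMC = demand: 41.1 + 0.8q = 231.6 - 0.3q → q* = 173.1818.
Gap = |194.6000 − 173.1818| = 21.4182.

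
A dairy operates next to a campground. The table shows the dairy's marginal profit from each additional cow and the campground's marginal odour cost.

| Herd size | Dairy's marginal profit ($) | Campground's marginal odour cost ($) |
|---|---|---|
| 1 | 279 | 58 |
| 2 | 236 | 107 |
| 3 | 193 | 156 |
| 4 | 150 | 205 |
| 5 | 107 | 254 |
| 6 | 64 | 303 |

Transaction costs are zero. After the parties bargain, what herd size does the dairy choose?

Bargaining reaches the level where marginal profit last exceeds marginal odour cost.
That holds through level 3 (193 ≥ 156) but not at 4 (150 < 205).

3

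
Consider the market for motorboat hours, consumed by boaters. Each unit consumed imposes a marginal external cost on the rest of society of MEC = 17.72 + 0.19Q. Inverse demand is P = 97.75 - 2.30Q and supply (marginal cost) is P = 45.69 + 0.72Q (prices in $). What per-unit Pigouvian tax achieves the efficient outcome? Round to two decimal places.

Social marginal benefit = demand − MEC = 80.03 - 2.49Q.
Set SMB = MC: 80.03 - 2.49Q = 45.69 + 0.72Q → Q* = 10.6978.
The Pigouvian tax equals MEC at Q*: 17.72 + 0.19×10.6978 = 19.7526.

tax = $19.75 per unit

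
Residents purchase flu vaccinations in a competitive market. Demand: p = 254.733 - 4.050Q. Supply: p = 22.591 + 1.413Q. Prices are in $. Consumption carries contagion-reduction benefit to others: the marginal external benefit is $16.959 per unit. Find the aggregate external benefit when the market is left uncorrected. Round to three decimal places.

$720.647

Market equilibrium (private): 22.591 + 1.413Q = 254.733 - 4.050Q → Q_m = 42.4935.
Total external benefit = MEB × Q_m = 16.959 × 42.4935 = 720.6473.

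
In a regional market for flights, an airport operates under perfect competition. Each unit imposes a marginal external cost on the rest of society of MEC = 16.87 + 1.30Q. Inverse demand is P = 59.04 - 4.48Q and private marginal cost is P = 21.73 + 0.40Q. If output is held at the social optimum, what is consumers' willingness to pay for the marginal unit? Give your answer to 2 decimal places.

P = 44.22

Social marginal cost = private MC + MEC = 38.60 + 1.70Q.
Set SMC = demand: 38.60 + 1.70Q = 59.04 - 4.48Q → Q* = 3.3074.
Consumer price on the demand curve at Q*: 59.04 − 4.48×3.3074 = 44.2228.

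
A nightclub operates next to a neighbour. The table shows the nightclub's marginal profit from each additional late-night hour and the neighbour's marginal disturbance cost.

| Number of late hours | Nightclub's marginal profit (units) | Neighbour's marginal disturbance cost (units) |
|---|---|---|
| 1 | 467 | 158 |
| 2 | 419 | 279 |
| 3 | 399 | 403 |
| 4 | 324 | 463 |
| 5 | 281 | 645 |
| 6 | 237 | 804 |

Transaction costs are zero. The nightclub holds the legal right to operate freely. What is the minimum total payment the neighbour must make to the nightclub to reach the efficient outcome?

1241

Left alone the nightclub would choose level 6 (marginal profit stays positive).
Efficient level: k* = 2 (marginal profit ≥ marginal disturbance cost through 2).
The neighbour must at least cover the nightclub's forgone profit from cutting 6→2: 399 + 324 + 281 + 237 = 1241.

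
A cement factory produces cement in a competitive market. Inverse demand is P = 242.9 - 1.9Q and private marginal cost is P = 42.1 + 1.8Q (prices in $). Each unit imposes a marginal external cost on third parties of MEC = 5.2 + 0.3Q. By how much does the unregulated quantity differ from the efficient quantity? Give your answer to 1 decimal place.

Market equilibrium (private): 42.1 + 1.8Q = 242.9 - 1.9Q → Q_m = 54.2703.
Social marginal cost = private MC + MEC = 47.3 + 2.1Q.
Set SMC = demand: 47.3 + 2.1Q = 242.9 - 1.9Q → Q* = 48.9000.
Gap = |54.2703 − 48.9000| = 5.3703.

5.4 units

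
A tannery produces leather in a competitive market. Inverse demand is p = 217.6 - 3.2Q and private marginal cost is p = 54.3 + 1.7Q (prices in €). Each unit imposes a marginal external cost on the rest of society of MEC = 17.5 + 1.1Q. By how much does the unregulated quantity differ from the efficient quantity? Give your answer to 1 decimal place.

9.0 units

Market equilibrium (private): 54.3 + 1.7Q = 217.6 - 3.2Q → Q_m = 33.3265.
Social marginal cost = private MC + MEC = 71.8 + 2.8Q.
Set SMC = demand: 71.8 + 2.8Q = 217.6 - 3.2Q → Q* = 24.3000.
Gap = |33.3265 − 24.3000| = 9.0265.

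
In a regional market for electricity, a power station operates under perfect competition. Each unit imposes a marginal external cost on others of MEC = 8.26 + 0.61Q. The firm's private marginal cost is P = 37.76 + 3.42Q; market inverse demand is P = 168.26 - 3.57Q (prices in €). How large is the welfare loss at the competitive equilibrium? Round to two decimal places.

Market equilibrium (private): 37.76 + 3.42Q = 168.26 - 3.57Q → Q_m = 18.6695.
Social marginal cost = private MC + MEC = 46.02 + 4.03Q.
Set SMC = demand: 46.02 + 4.03Q = 168.26 - 3.57Q → Q* = 16.0842.
The loss is the area between SMC and demand from Q* to Q_m; with linear curves that's a triangle of height MEC(Q_m).
DWL = ½ × 2.5853 × 19.6484 = 25.3985.

DWL = €25.40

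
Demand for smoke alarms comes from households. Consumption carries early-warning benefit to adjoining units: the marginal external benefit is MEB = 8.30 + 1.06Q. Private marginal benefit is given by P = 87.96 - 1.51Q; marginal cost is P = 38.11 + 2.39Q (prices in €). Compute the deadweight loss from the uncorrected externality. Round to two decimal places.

Market equilibrium (private): 38.11 + 2.39Q = 87.96 - 1.51Q → Q_m = 12.7821.
Social marginal benefit = demand + MEB = 96.26 - 0.45Q.
Set SMB = MC: 96.26 - 0.45Q = 38.11 + 2.39Q → Q* = 20.4754.
The welfare-loss triangle has base |Q_m − Q*| and height MEB(Q_m) (the vertical gap between SMB and MC is zero at Q* and MEB at Q_m).
DWL = ½ × 7.6933 × 21.8490 = 84.0455.

DWL = €84.05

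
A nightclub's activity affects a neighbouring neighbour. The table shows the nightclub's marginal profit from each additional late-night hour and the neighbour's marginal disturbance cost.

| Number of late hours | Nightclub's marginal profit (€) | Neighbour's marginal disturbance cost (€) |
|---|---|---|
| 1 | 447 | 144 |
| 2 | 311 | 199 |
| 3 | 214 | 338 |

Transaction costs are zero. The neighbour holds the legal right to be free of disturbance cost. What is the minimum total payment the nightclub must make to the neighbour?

€343

Efficient level: marginal profit ≥ marginal disturbance cost through level 2, so k* = 2.
With the neighbour holding the right, the nightclub must at least compensate total damage at k*: 144 + 199 = 343.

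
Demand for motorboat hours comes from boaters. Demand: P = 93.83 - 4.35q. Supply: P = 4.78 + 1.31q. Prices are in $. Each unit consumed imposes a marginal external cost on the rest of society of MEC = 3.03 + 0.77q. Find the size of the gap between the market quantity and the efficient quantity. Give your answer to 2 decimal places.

Market equilibrium (private): 4.78 + 1.31q = 93.83 - 4.35q → q_m = 15.7332.
Social marginal benefit = demand − MEC = 90.80 - 5.12q.
Set SMB = MC: 90.80 - 5.12q = 4.78 + 1.31q → q* = 13.3779.
Gap = |15.7332 − 13.3779| = 2.3553.

2.36 units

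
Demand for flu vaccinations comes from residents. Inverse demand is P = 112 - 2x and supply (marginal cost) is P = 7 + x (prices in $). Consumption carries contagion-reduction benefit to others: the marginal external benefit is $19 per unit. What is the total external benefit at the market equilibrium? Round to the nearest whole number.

$665

Market equilibrium (private): 7 + x = 112 - 2x → x_m = 35.0000.
Total external benefit = MEB × x_m = 19 × 35.0000 = 665.0000.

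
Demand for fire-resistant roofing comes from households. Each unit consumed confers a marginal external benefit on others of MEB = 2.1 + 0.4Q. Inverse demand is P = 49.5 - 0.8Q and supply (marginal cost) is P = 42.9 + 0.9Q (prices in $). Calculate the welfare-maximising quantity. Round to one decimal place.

Social marginal benefit = demand + MEB = 51.6 - 0.4Q.
Set SMB = MC: 51.6 - 0.4Q = 42.9 + 0.9Q → Q* = 6.6923.

Q* = 6.7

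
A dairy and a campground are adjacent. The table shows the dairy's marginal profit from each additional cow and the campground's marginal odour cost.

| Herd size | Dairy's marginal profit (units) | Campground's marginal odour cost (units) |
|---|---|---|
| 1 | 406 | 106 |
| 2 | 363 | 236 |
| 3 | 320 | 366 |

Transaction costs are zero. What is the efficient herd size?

2

Bargaining reaches the level where marginal profit last exceeds marginal odour cost.
That holds through level 2 (363 ≥ 236) but not at 3 (320 < 366).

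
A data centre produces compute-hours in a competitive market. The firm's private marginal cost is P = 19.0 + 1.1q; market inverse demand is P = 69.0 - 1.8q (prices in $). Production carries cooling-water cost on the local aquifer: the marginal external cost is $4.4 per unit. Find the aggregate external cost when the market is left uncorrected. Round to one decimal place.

$75.9

Market equilibrium (private): 19.0 + 1.1q = 69.0 - 1.8q → q_m = 17.2414.
Total external cost = MEC × q_m = 4.4 × 17.2414 = 75.8622.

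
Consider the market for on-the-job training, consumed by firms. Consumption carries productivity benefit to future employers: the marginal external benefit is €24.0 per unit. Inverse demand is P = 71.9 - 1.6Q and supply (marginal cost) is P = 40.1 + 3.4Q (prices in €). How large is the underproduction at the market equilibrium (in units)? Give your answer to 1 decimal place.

Market equilibrium (private): 40.1 + 3.4Q = 71.9 - 1.6Q → Q_m = 6.3600.
Social marginal benefit = demand + MEB = 95.9 - 1.6Q.
Set SMB = MC: 95.9 - 1.6Q = 40.1 + 3.4Q → Q* = 11.1600.
Gap = |6.3600 − 11.1600| = 4.8000.

4.8 units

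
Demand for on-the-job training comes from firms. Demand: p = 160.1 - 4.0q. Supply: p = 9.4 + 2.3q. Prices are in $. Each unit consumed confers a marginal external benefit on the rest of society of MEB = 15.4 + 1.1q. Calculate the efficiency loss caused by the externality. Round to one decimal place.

DWL = $167.3

Market equilibrium (private): 9.4 + 2.3q = 160.1 - 4.0q → q_m = 23.9206.
Social marginal benefit = demand + MEB = 175.5 - 2.9q.
Set SMB = MC: 175.5 - 2.9q = 9.4 + 2.3q → q* = 31.9423.
Between q* and q_m the wedge SMB − MC runs linearly from 0 to MEB(q_m), so the loss is a triangle.
DWL = ½ × 8.0217 × 41.7127 = 167.3034.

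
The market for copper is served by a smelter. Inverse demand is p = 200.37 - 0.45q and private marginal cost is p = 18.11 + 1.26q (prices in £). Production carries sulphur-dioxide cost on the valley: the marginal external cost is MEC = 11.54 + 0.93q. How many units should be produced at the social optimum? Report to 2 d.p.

q* = 64.67

Social marginal cost = private MC + MEC = 29.65 + 2.19q.
Set SMC = demand: 29.65 + 2.19q = 200.37 - 0.45q → q* = 64.6667.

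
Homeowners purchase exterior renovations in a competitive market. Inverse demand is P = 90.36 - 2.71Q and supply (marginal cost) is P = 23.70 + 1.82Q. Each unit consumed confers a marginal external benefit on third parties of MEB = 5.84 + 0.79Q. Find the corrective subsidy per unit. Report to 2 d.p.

Social marginal benefit = demand + MEB = 96.20 - 1.92Q.
Set SMB = MC: 96.20 - 1.92Q = 23.70 + 1.82Q → Q* = 19.3850.
The Pigouvian subsidy equals MEB at Q*: 5.84 + 0.79×19.3850 = 21.1542.

subsidy = 21.15 per unit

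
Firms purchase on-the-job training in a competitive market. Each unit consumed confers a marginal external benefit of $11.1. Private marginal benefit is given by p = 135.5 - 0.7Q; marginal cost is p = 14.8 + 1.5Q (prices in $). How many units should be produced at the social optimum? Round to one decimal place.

Q* = 59.9

Social marginal benefit = demand + MEB = 146.6 - 0.7Q.
Set SMB = MC: 146.6 - 0.7Q = 14.8 + 1.5Q → Q* = 59.9091.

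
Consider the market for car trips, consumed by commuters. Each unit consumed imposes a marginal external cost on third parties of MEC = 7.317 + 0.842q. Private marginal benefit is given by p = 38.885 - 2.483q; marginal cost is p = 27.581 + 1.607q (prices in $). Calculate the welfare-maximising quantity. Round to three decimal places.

Social marginal benefit = demand − MEC = 31.568 - 3.325q.
Set SMB = MC: 31.568 - 3.325q = 27.581 + 1.607q → q* = 0.8084.

q* = 0.808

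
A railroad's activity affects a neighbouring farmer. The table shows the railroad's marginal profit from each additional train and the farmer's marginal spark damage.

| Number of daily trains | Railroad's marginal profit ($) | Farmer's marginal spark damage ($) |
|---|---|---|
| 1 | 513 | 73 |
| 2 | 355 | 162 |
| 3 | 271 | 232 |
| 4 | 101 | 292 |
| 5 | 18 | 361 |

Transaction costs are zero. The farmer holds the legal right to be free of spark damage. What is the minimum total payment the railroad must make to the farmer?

Efficient level: marginal profit ≥ marginal spark damage through level 3, so k* = 3.
With the farmer holding the right, the railroad must at least compensate total damage at k*: 73 + 162 + 232 = 467.

$467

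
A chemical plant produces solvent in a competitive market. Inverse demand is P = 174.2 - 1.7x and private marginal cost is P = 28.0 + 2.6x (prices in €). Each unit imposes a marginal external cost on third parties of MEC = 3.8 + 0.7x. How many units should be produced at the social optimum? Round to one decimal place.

Social marginal cost = private MC + MEC = 31.8 + 3.3x.
Set SMC = demand: 31.8 + 3.3x = 174.2 - 1.7x → x* = 28.4800.

x* = 28.5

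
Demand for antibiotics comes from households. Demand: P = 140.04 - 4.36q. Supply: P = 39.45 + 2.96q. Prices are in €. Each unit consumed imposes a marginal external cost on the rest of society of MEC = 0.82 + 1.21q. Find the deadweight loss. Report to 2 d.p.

Market equilibrium (private): 39.45 + 2.96q = 140.04 - 4.36q → q_m = 13.7418.
Social marginal benefit = demand − MEC = 139.22 - 5.57q.
Set SMB = MC: 139.22 - 5.57q = 39.45 + 2.96q → q* = 11.6964.
Height of the DWL triangle at q_m is MC(q_m) − SMB(q_m) = MEC(q_m) = 17.4476.
DWL = ½ × 2.0454 × 17.4476 = 17.8437.

DWL = €17.84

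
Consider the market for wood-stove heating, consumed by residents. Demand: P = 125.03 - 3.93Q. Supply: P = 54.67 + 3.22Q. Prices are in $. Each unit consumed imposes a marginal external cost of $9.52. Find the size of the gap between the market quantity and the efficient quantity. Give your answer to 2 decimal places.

Market equilibrium (private): 54.67 + 3.22Q = 125.03 - 3.93Q → Q_m = 9.8406.
Social marginal benefit = demand − MEC = 115.51 - 3.93Q.
Set SMB = MC: 115.51 - 3.93Q = 54.67 + 3.22Q → Q* = 8.5091.
Gap = |9.8406 − 8.5091| = 1.3315.

1.33 units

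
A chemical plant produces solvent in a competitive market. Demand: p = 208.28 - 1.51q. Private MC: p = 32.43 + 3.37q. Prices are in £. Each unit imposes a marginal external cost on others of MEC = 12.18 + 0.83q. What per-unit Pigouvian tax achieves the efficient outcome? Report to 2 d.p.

Social marginal cost = private MC + MEC = 44.61 + 4.20q.
Set SMC = demand: 44.61 + 4.20q = 208.28 - 1.51q → q* = 28.6637.
The Pigouvian tax equals MEC at q*: 12.18 + 0.83×28.6637 = 35.9709.

tax = £35.97 per unit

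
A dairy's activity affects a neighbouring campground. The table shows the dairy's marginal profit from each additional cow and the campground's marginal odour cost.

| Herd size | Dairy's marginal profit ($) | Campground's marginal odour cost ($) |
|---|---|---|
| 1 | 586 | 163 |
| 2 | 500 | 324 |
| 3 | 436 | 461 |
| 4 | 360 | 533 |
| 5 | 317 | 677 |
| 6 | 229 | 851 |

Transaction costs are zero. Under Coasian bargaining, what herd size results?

Bargaining reaches the level where marginal profit last exceeds marginal odour cost.
That holds through level 2 (500 ≥ 324) but not at 3 (436 < 461).

2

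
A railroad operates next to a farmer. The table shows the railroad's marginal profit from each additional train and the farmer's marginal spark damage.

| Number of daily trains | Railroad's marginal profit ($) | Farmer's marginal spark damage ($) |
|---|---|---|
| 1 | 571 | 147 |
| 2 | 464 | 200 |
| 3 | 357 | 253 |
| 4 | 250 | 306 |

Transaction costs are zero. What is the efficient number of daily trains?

Bargaining reaches the level where marginal profit last exceeds marginal spark damage.
That holds through level 3 (357 ≥ 253) but not at 4 (250 < 306).

3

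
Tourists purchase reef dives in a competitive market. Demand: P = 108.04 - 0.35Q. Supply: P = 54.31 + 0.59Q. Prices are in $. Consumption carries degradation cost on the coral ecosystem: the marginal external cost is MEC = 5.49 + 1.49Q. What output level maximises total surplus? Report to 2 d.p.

Q* = 19.85

Social marginal benefit = demand − MEC = 102.55 - 1.84Q.
Set SMB = MC: 102.55 - 1.84Q = 54.31 + 0.59Q → Q* = 19.8519.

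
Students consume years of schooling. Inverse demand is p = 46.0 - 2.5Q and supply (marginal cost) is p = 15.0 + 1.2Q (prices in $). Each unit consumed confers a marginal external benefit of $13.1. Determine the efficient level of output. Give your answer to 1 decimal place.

Social marginal benefit = demand + MEB = 59.1 - 2.5Q.
Set SMB = MC: 59.1 - 2.5Q = 15.0 + 1.2Q → Q* = 11.9189.

Q* = 11.9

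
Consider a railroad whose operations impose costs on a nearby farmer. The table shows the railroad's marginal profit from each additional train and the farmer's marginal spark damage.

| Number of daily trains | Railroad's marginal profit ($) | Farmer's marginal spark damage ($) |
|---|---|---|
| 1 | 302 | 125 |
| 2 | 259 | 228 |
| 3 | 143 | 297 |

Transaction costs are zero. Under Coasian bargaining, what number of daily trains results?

Bargaining reaches the level where marginal profit last exceeds marginal spark damage.
That holds through level 2 (259 ≥ 228) but not at 3 (143 < 297).

2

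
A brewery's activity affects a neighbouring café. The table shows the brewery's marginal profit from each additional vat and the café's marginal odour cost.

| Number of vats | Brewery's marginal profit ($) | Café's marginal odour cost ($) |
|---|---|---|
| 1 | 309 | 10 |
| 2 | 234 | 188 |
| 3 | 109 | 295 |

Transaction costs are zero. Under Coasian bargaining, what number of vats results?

2

Bargaining reaches the level where marginal profit last exceeds marginal odour cost.
That holds through level 2 (234 ≥ 188) but not at 3 (109 < 295).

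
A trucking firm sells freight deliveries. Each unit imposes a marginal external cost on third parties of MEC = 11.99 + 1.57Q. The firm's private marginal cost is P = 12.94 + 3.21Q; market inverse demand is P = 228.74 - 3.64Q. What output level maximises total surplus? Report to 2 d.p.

Social marginal cost = private MC + MEC = 24.93 + 4.78Q.
Set SMC = demand: 24.93 + 4.78Q = 228.74 - 3.64Q → Q* = 24.2055.

Q* = 24.21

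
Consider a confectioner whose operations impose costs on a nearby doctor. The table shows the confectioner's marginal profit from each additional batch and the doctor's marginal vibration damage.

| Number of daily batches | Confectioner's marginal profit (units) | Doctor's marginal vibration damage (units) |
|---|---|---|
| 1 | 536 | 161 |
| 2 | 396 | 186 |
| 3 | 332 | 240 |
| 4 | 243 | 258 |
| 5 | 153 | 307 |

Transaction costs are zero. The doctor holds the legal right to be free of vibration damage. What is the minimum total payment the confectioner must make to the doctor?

587

Efficient level: marginal profit ≥ marginal vibration damage through level 3, so k* = 3.
With the doctor holding the right, the confectioner must at least compensate total damage at k*: 161 + 186 + 240 = 587.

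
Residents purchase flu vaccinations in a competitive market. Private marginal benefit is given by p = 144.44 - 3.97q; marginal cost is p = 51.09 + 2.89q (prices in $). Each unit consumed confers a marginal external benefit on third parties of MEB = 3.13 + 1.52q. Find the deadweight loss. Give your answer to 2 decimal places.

DWL = $53.10

Market equilibrium (private): 51.09 + 2.89q = 144.44 - 3.97q → q_m = 13.6079.
Social marginal benefit = demand + MEB = 147.57 - 2.45q.
Set SMB = MC: 147.57 - 2.45q = 51.09 + 2.89q → q* = 18.0674.
Height of the DWL triangle at q_m is SMB(q_m) − MC(q_m) = MEB(q_m) = 23.8140.
DWL = ½ × 4.4595 × 23.8140 = 53.0993.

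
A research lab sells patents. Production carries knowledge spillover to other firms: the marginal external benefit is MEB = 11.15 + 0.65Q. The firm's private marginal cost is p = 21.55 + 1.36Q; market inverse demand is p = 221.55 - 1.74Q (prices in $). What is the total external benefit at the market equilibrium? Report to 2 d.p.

$2072.11

Market equilibrium (private): 21.55 + 1.36Q = 221.55 - 1.74Q → Q_m = 64.5161.
Total external benefit = ∫₀^{Q_m} (11.15 + 0.65Q) dQ = 11.15×64.5161 + ½×0.65×64.5161² = 2072.1108.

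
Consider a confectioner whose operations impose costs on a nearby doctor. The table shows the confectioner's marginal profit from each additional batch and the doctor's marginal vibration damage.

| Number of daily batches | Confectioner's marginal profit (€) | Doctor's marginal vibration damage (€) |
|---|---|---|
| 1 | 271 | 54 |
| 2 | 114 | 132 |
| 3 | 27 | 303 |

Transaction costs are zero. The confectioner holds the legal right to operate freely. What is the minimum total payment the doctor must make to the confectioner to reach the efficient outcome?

€141

Left alone the confectioner would choose level 3 (marginal profit stays positive).
Efficient level: k* = 1 (marginal profit ≥ marginal vibration damage through 1).
The doctor must at least cover the confectioner's forgone profit from cutting 3→1: 114 + 27 = 141.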